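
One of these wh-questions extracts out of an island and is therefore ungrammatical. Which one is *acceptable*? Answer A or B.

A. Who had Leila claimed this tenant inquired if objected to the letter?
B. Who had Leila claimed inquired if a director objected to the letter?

B

In A, the wh-phrase is extracted from inside a wh-island (introduced by "if"), which blocks movement.
In B, the extraction path crosses only that-complement boundaries, which are transparent.
So B is grammatical.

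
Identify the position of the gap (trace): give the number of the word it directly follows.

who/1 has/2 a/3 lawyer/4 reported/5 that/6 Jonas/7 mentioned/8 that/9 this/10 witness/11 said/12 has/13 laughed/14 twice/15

12

The displaced element is "who" (word 1).
It is linked across 3 clause boundaries (that → that → Ø).
It functions as the subject of "laughed", so the gap sits immediately after word 12 ("said").
Base order: A lawyer has reported that Jonas mentioned that this witness said that who has laughed twice.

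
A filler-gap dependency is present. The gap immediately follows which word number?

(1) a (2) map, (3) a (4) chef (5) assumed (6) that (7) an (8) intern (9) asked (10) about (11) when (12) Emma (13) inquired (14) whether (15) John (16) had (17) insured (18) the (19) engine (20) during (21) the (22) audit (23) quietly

The displaced element is "a map" (word 2).
It is linked across 1 clause boundary (that).
It functions as the object of the preposition "about" of "asked", so the gap sits immediately after word 10 ("about").
Base order: A chef assumed that an intern asked about a map when Emma inquired whether John had insured the engine during the audit quietly.

10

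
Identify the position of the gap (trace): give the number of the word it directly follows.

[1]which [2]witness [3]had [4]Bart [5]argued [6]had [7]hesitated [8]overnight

The displaced element is "which witness" (word 2).
It is linked across 1 clause boundary (Ø).
It functions as the subject of "hesitated", so the gap sits immediately after word 5 ("argued").
Base order: Bart had argued that which witness had hesitated overnight.

5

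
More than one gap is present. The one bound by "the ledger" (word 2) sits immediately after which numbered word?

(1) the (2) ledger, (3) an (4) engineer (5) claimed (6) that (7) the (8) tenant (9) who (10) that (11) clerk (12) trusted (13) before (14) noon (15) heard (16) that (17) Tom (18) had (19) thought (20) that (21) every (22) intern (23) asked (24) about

24

The displaced element is "the ledger" (word 2).
It is linked across 3 clause boundaries (that → that → that).
It functions as the object of the preposition "about" of "asked", so the gap sits immediately after word 24 ("about").
Base order: An engineer claimed that the tenant who that clerk trusted before noon heard that Tom had thought that every intern asked about the ledger.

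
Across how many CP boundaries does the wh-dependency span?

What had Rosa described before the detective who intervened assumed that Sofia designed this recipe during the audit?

"what" originates inside the matrix clause — no clause boundary is crossed.

0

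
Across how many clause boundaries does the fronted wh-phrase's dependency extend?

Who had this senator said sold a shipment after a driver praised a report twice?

"who" is extracted from the subject of "sold".
Boundaries crossed, outermost first: [Ø] — 1 in total.

1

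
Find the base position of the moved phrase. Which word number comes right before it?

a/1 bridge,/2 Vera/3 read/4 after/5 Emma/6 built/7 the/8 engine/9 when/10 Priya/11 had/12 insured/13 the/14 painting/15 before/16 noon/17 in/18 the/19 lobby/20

4

The displaced element is "a bridge" (word 2).
It functions as the direct object of "read", so the gap sits immediately after word 4 ("read").
Base order: Vera read a bridge after Emma built the engine when Priya had insured the painting before noon in the lobby.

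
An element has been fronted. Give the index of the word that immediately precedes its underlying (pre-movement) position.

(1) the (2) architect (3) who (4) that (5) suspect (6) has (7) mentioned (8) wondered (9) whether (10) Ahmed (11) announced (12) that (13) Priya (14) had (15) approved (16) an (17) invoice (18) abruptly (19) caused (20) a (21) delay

The displaced element is "the architect" (word 2).
It is linked across 1 clause boundary (Ø).
It functions as the subject of "wondered", so the gap sits immediately after word 7 ("mentioned").
Base order: That suspect has mentioned the architect wondered whether Ahmed announced that Priya had approved an invoice abruptly.

7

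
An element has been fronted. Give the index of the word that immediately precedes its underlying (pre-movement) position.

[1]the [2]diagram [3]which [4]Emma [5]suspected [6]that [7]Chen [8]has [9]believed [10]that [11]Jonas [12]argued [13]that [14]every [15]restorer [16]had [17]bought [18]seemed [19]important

17

The displaced element is "the diagram" (word 2).
It is linked across 3 clause boundaries (that → that → that).
It functions as the direct object of "bought", so the gap sits immediately after word 17 ("bought").
Base order: Emma suspected that Chen has believed that Jonas argued that every restorer had bought the diagram.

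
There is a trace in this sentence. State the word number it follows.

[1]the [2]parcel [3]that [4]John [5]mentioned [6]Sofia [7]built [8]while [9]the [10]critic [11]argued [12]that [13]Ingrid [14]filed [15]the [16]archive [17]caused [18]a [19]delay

7

The displaced element is "the parcel" (word 2).
It is linked across 1 clause boundary (Ø).
It functions as the direct object of "built", so the gap sits immediately after word 7 ("built").
Base order: John mentioned Sofia built the parcel while the critic argued that Ingrid filed the archive.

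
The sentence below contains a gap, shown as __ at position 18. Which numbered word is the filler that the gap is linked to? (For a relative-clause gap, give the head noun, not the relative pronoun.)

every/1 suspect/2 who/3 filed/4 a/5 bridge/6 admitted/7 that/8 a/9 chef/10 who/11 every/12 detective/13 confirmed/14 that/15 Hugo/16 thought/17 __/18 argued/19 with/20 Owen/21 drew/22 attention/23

The gap at 18 is the subject of "argued", inside a relative clause.
The relative pronoun is "who" (word 11); it is bound by the head noun immediately before it.
Its filler is the head noun "chef", at word 10.

10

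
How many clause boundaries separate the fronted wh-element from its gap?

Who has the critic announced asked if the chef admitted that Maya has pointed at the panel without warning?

1

"who" is extracted from the subject of "asked".
Boundaries crossed, outermost first: [Ø] — 1 in total.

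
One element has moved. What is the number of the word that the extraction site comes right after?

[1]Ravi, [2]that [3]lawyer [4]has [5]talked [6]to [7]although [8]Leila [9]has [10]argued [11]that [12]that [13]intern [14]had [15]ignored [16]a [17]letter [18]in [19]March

6

The displaced element is "Ravi" (word 1).
It functions as the object of the preposition "to" of "talked", so the gap sits immediately after word 6 ("to").
Base order: That lawyer has talked to Ravi although Leila has argued that that intern had ignored a letter in March.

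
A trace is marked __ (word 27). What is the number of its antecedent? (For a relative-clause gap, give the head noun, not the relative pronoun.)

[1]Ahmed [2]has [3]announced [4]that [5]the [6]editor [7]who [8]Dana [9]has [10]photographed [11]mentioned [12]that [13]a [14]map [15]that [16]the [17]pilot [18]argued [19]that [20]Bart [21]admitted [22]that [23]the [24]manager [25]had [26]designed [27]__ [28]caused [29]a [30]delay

14

The gap at 27 is the object of "designed", inside a relative clause.
The relative pronoun is "that" (word 15); it is bound by the head noun immediately before it.
Its filler is the head noun "map", at word 14.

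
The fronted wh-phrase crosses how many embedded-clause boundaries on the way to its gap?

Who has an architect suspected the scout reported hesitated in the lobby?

"who" is extracted from the subject of "hesitated".
Boundaries crossed, outermost first: [Ø], [Ø] — 2 in total.

2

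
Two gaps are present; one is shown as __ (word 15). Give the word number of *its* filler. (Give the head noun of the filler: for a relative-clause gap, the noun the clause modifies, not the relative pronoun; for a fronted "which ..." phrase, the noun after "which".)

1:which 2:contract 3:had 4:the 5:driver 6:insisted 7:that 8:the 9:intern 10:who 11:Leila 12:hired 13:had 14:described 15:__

The marked gap is the direct object of "described".
Its filler is the fronted wh-phrase "which contract", at word 2.
(The other dependency links word 9 to a gap after word 12.)

2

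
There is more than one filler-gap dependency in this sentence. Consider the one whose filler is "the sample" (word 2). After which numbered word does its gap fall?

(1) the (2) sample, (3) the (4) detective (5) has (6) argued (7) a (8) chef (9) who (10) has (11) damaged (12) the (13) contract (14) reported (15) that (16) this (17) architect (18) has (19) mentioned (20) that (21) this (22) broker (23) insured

23

The displaced element is "the sample" (word 2).
It is linked across 3 clause boundaries (Ø → that → that).
It functions as the direct object of "insured", so the gap sits immediately after word 23 ("insured").
Base order: The detective has argued a chef who has damaged the contract reported that this architect has mentioned that this broker insured the sample.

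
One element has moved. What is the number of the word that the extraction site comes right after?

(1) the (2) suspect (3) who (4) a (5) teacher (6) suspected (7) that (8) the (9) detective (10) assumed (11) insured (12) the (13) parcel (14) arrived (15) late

The displaced element is "the suspect" (word 2).
It is linked across 2 clause boundaries (that → Ø).
It functions as the subject of "insured", so the gap sits immediately after word 10 ("assumed").
Base order: A teacher suspected that the detective assumed that the suspect insured the parcel.

10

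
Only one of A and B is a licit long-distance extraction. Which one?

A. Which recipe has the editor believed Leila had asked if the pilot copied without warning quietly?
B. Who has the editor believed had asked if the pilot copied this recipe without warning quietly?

In A, the wh-phrase is extracted from inside a wh-island (introduced by "if"), which blocks movement.
In B, the extraction path crosses only that-complement boundaries, which are transparent.
So B is grammatical.

B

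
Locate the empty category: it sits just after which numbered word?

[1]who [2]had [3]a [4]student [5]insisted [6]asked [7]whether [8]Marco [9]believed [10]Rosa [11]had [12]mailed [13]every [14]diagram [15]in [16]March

5

The displaced element is "who" (word 1).
It is linked across 1 clause boundary (Ø).
It functions as the subject of "asked", so the gap sits immediately after word 5 ("insisted").
Base order: A student had insisted that who asked whether Marco believed Rosa had mailed every diagram in March.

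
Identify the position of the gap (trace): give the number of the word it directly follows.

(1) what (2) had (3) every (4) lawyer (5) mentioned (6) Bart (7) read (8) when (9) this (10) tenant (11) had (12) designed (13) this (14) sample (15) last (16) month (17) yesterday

7

The displaced element is "what" (word 1).
It is linked across 1 clause boundary (Ø).
It functions as the direct object of "read", so the gap sits immediately after word 7 ("read").
Base order: Every lawyer had mentioned Bart read what when this tenant had designed this sample last month yesterday.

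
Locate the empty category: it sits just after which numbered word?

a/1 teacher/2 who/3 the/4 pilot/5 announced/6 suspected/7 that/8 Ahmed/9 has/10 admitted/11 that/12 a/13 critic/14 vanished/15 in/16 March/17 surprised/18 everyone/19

The displaced element is "a teacher" (word 2).
It is linked across 1 clause boundary (Ø).
It functions as the subject of "suspected", so the gap sits immediately after word 6 ("announced").
Base order: The pilot announced a teacher suspected that Ahmed has admitted that a critic vanished in March.

6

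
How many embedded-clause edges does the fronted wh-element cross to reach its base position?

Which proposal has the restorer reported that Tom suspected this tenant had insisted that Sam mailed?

"which proposal" is extracted from the object of "mailed".
Boundaries crossed, outermost first: [that], [Ø], [that] — 3 in total.

3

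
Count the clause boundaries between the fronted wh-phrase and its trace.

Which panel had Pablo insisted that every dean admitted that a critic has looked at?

2

"which panel" is extracted from the PP object of "looked".
Boundaries crossed, outermost first: [that], [that] — 2 in total.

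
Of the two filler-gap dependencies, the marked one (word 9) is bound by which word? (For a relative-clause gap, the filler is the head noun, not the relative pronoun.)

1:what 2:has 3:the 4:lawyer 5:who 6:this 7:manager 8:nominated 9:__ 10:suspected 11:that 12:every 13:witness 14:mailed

The marked gap is inside the relative clause, the direct object of "nominated".
Its filler is the head noun "lawyer" (via "who"), at word 4.
(The other dependency links word 1 to a gap after word 14.)

4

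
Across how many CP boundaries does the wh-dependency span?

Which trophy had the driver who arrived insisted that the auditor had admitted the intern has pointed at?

2

"which trophy" is extracted from the PP object of "pointed".
Boundaries crossed, outermost first: [that], [Ø] — 2 in total.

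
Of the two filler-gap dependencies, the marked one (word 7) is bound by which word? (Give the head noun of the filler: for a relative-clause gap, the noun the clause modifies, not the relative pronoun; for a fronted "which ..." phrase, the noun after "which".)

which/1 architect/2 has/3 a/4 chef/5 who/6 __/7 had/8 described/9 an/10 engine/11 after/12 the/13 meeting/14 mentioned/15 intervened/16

The marked gap is inside the relative clause, the subject of "described".
Its filler is the head noun "chef" (via "who"), at word 5.
(The other dependency links word 2 to a gap after word 15.)

5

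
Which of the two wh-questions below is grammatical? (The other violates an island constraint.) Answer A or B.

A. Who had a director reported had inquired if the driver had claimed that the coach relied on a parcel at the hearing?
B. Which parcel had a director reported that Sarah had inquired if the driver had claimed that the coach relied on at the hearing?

In B, the wh-phrase is extracted from inside a wh-island (introduced by "if"), which blocks movement.
In A, the extraction path crosses only that-complement boundaries, which are transparent.
So A is grammatical.

A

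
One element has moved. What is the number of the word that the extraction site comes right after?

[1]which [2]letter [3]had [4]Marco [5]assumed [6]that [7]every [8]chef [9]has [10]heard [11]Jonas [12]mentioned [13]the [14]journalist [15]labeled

The displaced element is "which letter" (word 2).
It is linked across 3 clause boundaries (that → Ø → Ø).
It functions as the direct object of "labeled", so the gap sits immediately after word 15 ("labeled").
Base order: Marco had assumed that every chef has heard Jonas mentioned the journalist labeled which letter.

15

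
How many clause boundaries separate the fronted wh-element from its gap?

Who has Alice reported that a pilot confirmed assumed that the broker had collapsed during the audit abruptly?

2

"who" is extracted from the subject of "assumed".
Boundaries crossed, outermost first: [that], [Ø] — 2 in total.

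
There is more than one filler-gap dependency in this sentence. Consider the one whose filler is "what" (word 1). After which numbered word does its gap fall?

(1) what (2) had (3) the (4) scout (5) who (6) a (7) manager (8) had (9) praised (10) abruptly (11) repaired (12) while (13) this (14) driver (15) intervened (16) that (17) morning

The displaced element is "what" (word 1).
It functions as the direct object of "repaired", so the gap sits immediately after word 11 ("repaired").
Base order: The scout who a manager had praised abruptly had repaired what while this driver intervened that morning.

11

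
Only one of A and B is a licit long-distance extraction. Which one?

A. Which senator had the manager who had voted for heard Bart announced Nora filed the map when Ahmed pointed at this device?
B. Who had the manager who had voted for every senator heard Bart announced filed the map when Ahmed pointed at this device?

In A, the wh-phrase is extracted from inside a complex-NP island (relative clause) (introduced by "who"), which blocks movement.
In B, the extraction path crosses only that-complement boundaries, which are transparent.
So B is grammatical.

B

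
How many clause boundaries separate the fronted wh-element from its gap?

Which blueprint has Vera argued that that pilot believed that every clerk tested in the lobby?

"which blueprint" is extracted from the object of "tested".
Boundaries crossed, outermost first: [that], [that] — 2 in total.

2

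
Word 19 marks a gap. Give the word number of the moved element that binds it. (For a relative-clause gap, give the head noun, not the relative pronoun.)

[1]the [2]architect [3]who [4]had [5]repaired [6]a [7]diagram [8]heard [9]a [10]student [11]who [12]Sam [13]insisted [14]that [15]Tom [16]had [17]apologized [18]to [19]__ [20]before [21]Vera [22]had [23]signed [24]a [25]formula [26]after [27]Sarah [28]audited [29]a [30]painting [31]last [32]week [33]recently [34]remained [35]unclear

10

The gap at 19 is the prepositional object of "apologized", inside a relative clause.
The relative pronoun is "who" (word 11); it is bound by the head noun immediately before it.
Its filler is the head noun "student", at word 10.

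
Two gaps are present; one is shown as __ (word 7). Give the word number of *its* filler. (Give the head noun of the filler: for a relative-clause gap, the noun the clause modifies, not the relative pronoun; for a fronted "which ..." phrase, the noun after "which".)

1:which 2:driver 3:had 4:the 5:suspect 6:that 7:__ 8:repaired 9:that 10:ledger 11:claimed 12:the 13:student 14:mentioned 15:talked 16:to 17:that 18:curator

5

The marked gap is inside the relative clause, the subject of "repaired".
Its filler is the head noun "suspect" (via "that"), at word 5.
(The other dependency links word 2 to a gap after word 14.)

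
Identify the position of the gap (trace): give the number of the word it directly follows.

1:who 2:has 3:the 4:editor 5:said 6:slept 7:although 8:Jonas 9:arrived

5

The displaced element is "who" (word 1).
It is linked across 1 clause boundary (Ø).
It functions as the subject of "slept", so the gap sits immediately after word 5 ("said").
Base order: The editor has said that who slept although Jonas arrived.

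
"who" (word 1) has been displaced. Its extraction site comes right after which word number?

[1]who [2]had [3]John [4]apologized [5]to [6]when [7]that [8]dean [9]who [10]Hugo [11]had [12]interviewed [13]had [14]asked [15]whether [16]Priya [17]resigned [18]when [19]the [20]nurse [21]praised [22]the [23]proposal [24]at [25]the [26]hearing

The displaced element is "who" (word 1).
It functions as the object of the preposition "to" of "apologized", so the gap sits immediately after word 5 ("to").
Base order: John had apologized to who when that dean who Hugo had interviewed had asked whether Priya resigned when the nurse praised the proposal at the hearing.

5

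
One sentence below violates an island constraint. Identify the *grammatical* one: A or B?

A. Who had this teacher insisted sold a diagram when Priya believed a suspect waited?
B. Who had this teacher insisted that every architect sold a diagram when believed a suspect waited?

In B, the wh-phrase is extracted from inside an adjunct island (introduced by "when"), which blocks movement.
In A, the extraction path crosses only that-complement boundaries, which are transparent.
So A is grammatical.

A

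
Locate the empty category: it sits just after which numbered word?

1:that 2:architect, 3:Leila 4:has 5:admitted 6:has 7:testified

The displaced element is "that architect" (word 2).
It is linked across 1 clause boundary (Ø).
It functions as the subject of "testified", so the gap sits immediately after word 5 ("admitted").
Base order: Leila has admitted that that architect has testified.

5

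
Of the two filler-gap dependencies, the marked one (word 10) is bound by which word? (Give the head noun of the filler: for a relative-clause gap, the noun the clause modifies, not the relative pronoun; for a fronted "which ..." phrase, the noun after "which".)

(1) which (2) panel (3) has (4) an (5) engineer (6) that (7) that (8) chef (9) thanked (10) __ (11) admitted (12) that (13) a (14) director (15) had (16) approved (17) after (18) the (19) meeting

The marked gap is inside the relative clause, the direct object of "thanked".
Its filler is the head noun "engineer" (via "that"), at word 5.
(The other dependency links word 2 to a gap after word 16.)

5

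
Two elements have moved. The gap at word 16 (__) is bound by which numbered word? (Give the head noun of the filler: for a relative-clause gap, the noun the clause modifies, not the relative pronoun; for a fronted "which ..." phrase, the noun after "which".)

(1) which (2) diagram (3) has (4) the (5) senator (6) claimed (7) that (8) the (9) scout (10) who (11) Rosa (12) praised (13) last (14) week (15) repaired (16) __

The marked gap is the direct object of "repaired".
Its filler is the fronted wh-phrase "which diagram", at word 2.
(The other dependency links word 9 to a gap after word 12.)

2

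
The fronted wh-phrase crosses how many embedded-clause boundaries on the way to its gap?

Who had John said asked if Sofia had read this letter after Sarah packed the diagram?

1

"who" is extracted from the subject of "asked".
Boundaries crossed, outermost first: [Ø] — 1 in total.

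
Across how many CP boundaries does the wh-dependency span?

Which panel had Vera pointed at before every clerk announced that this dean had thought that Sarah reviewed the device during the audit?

"which panel" originates inside the matrix clause — no clause boundary is crossed.

0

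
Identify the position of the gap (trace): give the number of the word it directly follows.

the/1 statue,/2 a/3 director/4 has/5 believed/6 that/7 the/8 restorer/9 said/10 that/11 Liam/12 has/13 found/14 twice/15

The displaced element is "the statue" (word 2).
It is linked across 2 clause boundaries (that → that).
It functions as the direct object of "found", so the gap sits immediately after word 14 ("found").
Base order: A director has believed that the restorer said that Liam has found the statue twice.

14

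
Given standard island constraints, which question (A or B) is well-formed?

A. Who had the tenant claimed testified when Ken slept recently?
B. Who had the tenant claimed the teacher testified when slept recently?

A

In B, the wh-phrase is extracted from inside an adjunct island (introduced by "when"), which blocks movement.
In A, the extraction path crosses only that-complement boundaries, which are transparent.
So A is grammatical.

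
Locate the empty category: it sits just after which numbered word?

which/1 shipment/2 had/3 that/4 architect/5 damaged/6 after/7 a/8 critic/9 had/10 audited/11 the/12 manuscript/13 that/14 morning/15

The displaced element is "which shipment" (word 2).
It functions as the direct object of "damaged", so the gap sits immediately after word 6 ("damaged").
Base order: That architect had damaged which shipment after a critic had audited the manuscript that morning.

6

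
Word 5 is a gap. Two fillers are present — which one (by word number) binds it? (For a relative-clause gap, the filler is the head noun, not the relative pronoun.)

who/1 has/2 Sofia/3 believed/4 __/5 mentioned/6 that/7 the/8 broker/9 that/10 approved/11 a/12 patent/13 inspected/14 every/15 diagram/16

1

The marked gap is the subject of "mentioned".
Its filler is the fronted wh-phrase "who", at word 1.
(The other dependency links word 9 to a gap after word 10.)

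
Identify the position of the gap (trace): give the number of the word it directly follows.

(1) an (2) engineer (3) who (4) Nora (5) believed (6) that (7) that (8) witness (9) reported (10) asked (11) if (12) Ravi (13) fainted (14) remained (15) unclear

The displaced element is "an engineer" (word 2).
It is linked across 2 clause boundaries (that → Ø).
It functions as the subject of "asked", so the gap sits immediately after word 9 ("reported").
Base order: Nora believed that that witness reported that an engineer asked if Ravi fainted.

9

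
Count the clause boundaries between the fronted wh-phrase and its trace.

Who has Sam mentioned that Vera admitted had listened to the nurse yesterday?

"who" is extracted from the subject of "listened".
Boundaries crossed, outermost first: [that], [Ø] — 2 in total.

2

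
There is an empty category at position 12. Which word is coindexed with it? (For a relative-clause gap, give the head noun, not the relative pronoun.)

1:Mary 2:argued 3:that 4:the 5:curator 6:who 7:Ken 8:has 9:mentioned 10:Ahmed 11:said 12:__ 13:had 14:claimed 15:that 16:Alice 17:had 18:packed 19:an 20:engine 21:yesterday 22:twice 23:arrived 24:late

5

The gap at 12 is the subject of "claimed", inside a relative clause.
The relative pronoun is "who" (word 6); it is bound by the head noun immediately before it.
Its filler is the head noun "curator", at word 5.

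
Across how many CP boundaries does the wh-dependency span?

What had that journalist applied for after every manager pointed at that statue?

0

"what" originates inside the matrix clause — no clause boundary is crossed.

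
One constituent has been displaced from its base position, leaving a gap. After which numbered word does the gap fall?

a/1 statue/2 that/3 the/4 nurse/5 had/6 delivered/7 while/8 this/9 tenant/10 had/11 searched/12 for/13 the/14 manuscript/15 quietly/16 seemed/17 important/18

7

The displaced element is "a statue" (word 2).
It functions as the direct object of "delivered", so the gap sits immediately after word 7 ("delivered").
Base order: The nurse had delivered a statue while this tenant had searched for the manuscript quietly.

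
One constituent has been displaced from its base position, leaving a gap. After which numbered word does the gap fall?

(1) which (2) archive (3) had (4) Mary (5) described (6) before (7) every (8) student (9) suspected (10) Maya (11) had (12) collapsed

5

The displaced element is "which archive" (word 2).
It functions as the direct object of "described", so the gap sits immediately after word 5 ("described").
Base order: Mary had described which archive before every student suspected Maya had collapsed.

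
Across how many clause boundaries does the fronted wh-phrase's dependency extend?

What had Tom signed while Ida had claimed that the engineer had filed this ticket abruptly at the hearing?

"what" originates inside the matrix clause — no clause boundary is crossed.

0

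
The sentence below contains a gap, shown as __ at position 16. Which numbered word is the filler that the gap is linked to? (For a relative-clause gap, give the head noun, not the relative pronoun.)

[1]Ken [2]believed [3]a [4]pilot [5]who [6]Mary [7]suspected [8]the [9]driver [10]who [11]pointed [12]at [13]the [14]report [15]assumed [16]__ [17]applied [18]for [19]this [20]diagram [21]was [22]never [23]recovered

4

The gap at 16 is the subject of "applied", inside a relative clause.
The relative pronoun is "who" (word 5); it is bound by the head noun immediately before it.
Its filler is the head noun "pilot", at word 4.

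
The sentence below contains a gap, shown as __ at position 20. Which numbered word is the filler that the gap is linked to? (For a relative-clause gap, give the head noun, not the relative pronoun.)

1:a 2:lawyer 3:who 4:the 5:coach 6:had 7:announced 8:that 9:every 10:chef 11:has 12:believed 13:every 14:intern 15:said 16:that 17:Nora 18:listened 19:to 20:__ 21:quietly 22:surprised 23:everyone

The gap at 20 is the prepositional object of "listened", inside a relative clause.
The relative pronoun is "who" (word 3); it is bound by the head noun immediately before it.
Its filler is the head noun "lawyer", at word 2.

2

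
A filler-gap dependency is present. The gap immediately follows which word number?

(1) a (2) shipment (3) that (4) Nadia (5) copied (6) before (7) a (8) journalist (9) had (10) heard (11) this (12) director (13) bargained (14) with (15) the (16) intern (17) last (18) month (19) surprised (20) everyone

5

The displaced element is "a shipment" (word 2).
It functions as the direct object of "copied", so the gap sits immediately after word 5 ("copied").
Base order: Nadia copied a shipment before a journalist had heard this director bargained with the intern last month.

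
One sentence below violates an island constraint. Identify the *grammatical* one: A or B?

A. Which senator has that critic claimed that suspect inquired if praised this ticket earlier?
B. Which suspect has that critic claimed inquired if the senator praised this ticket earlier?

In A, the wh-phrase is extracted from inside a wh-island (introduced by "if"), which blocks movement.
In B, the extraction path crosses only that-complement boundaries, which are transparent.
So B is grammatical.

B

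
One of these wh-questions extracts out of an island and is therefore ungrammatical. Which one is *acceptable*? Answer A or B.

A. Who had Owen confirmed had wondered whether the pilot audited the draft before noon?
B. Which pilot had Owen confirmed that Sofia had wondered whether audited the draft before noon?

A

In B, the wh-phrase is extracted from inside a wh-island (introduced by "whether"), which blocks movement.
In A, the extraction path crosses only that-complement boundaries, which are transparent.
So A is grammatical.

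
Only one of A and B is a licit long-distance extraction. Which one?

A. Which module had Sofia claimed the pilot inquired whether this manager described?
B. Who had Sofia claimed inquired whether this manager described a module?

B

In A, the wh-phrase is extracted from inside a wh-island (introduced by "whether"), which blocks movement.
In B, the extraction path crosses only that-complement boundaries, which are transparent.
So B is grammatical.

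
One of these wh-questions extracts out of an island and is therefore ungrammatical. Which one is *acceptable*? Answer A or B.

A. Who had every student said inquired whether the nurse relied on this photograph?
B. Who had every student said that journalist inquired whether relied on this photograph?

In B, the wh-phrase is extracted from inside a wh-island (introduced by "whether"), which blocks movement.
In A, the extraction path crosses only that-complement boundaries, which are transparent.
So A is grammatical.

A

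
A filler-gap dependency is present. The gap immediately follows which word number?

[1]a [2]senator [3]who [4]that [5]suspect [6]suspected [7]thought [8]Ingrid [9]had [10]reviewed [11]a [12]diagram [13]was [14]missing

The displaced element is "a senator" (word 2).
It is linked across 1 clause boundary (Ø).
It functions as the subject of "thought", so the gap sits immediately after word 6 ("suspected").
Base order: That suspect suspected that a senator thought Ingrid had reviewed a diagram.

6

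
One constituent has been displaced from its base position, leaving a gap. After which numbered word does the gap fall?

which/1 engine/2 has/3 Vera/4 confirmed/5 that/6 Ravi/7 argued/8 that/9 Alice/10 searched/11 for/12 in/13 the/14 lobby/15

The displaced element is "which engine" (word 2).
It is linked across 2 clause boundaries (that → that).
It functions as the object of the preposition "for" of "searched", so the gap sits immediately after word 12 ("for").
Base order: Vera has confirmed that Ravi argued that Alice searched for which engine in the lobby.

12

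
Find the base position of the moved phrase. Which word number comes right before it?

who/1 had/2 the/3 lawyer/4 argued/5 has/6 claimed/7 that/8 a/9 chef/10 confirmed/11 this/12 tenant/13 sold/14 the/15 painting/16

The displaced element is "who" (word 1).
It is linked across 1 clause boundary (Ø).
It functions as the subject of "claimed", so the gap sits immediately after word 5 ("argued").
Base order: The lawyer had argued that who has claimed that a chef confirmed this tenant sold the painting.

5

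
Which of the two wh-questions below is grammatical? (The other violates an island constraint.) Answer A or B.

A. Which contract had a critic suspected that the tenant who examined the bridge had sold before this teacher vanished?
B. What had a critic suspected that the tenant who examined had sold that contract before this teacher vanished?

A

In B, the wh-phrase is extracted from inside a complex-NP island (relative clause) (introduced by "who"), which blocks movement.
In A, the extraction path crosses only that-complement boundaries, which are transparent.
So A is grammatical.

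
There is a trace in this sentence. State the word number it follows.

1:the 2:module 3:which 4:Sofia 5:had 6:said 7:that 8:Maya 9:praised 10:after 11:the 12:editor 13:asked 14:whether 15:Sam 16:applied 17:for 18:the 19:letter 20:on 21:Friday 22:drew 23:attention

The displaced element is "the module" (word 2).
It is linked across 1 clause boundary (that).
It functions as the direct object of "praised", so the gap sits immediately after word 9 ("praised").
Base order: Sofia had said that Maya praised the module after the editor asked whether Sam applied for the letter on Friday.

9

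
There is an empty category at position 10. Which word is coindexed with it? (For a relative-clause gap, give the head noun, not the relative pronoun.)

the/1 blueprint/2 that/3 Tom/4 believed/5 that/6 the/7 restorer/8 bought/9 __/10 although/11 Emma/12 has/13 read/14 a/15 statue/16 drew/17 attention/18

The gap at 10 is the object of "bought", inside a relative clause.
The relative pronoun is "that" (word 3); it is bound by the head noun immediately before it.
Its filler is the head noun "blueprint", at word 2.

2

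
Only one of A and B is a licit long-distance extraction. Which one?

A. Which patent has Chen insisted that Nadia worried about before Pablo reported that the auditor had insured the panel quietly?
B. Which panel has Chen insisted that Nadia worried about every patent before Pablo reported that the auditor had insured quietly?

A

In B, the wh-phrase is extracted from inside an adjunct island (introduced by "before"), which blocks movement.
In A, the extraction path crosses only that-complement boundaries, which are transparent.
So A is grammatical.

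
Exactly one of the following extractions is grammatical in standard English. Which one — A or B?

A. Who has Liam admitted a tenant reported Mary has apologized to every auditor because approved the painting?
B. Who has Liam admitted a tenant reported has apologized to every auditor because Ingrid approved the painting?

In A, the wh-phrase is extracted from inside an adjunct island (introduced by "because"), which blocks movement.
In B, the extraction path crosses only that-complement boundaries, which are transparent.
So B is grammatical.

B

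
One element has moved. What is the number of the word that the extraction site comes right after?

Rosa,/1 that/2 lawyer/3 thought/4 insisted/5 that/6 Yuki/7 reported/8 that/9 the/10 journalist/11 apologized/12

The displaced element is "Rosa" (word 1).
It is linked across 1 clause boundary (Ø).
It functions as the subject of "insisted", so the gap sits immediately after word 4 ("thought").
Base order: That lawyer thought Rosa insisted that Yuki reported that the journalist apologized.

4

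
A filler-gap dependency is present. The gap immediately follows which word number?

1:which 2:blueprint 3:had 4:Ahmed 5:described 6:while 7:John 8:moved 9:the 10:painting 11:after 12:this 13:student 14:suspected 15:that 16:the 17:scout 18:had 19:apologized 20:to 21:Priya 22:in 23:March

5

The displaced element is "which blueprint" (word 2).
It functions as the direct object of "described", so the gap sits immediately after word 5 ("described").
Base order: Ahmed had described which blueprint while John moved the painting after this student suspected that the scout had apologized to Priya in March.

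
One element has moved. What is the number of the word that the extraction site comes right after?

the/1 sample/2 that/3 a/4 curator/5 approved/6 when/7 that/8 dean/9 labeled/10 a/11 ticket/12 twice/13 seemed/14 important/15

The displaced element is "the sample" (word 2).
It functions as the direct object of "approved", so the gap sits immediately after word 6 ("approved").
Base order: A curator approved the sample when that dean labeled a ticket twice.

6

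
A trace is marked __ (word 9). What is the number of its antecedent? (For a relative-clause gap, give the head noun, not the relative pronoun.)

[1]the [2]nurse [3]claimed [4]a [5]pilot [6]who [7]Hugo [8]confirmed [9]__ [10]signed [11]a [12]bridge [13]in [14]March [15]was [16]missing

5

The gap at 9 is the subject of "signed", inside a relative clause.
The relative pronoun is "who" (word 6); it is bound by the head noun immediately before it.
Its filler is the head noun "pilot", at word 5.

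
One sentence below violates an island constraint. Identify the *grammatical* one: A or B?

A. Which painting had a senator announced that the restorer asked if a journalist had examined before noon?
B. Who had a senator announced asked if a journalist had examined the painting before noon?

B

In A, the wh-phrase is extracted from inside a wh-island (introduced by "if"), which blocks movement.
In B, the extraction path crosses only that-complement boundaries, which are transparent.
So B is grammatical.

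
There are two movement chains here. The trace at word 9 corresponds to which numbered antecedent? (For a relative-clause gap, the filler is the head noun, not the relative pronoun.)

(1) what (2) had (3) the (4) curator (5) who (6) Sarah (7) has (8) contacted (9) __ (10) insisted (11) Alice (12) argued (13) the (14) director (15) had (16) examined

The marked gap is inside the relative clause, the direct object of "contacted".
Its filler is the head noun "curator" (via "who"), at word 4.
(The other dependency links word 1 to a gap after word 16.)

4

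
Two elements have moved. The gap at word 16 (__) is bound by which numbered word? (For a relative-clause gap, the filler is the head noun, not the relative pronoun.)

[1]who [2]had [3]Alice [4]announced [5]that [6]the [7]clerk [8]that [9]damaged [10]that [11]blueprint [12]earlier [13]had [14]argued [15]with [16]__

The marked gap is the object of the preposition "with" of "argued".
Its filler is the fronted wh-phrase "who", at word 1.
(The other dependency links word 7 to a gap after word 8.)

1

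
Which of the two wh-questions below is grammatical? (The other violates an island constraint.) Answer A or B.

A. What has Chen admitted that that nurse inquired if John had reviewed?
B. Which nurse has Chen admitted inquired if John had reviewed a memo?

In A, the wh-phrase is extracted from inside a wh-island (introduced by "if"), which blocks movement.
In B, the extraction path crosses only that-complement boundaries, which are transparent.
So B is grammatical.

B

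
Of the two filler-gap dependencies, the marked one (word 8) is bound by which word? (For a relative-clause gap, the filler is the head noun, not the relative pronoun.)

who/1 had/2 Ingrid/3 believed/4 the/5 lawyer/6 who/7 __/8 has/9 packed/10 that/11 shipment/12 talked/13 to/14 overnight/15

6

The marked gap is inside the relative clause, the subject of "packed".
Its filler is the head noun "lawyer" (via "who"), at word 6.
(The other dependency links word 1 to a gap after word 14.)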